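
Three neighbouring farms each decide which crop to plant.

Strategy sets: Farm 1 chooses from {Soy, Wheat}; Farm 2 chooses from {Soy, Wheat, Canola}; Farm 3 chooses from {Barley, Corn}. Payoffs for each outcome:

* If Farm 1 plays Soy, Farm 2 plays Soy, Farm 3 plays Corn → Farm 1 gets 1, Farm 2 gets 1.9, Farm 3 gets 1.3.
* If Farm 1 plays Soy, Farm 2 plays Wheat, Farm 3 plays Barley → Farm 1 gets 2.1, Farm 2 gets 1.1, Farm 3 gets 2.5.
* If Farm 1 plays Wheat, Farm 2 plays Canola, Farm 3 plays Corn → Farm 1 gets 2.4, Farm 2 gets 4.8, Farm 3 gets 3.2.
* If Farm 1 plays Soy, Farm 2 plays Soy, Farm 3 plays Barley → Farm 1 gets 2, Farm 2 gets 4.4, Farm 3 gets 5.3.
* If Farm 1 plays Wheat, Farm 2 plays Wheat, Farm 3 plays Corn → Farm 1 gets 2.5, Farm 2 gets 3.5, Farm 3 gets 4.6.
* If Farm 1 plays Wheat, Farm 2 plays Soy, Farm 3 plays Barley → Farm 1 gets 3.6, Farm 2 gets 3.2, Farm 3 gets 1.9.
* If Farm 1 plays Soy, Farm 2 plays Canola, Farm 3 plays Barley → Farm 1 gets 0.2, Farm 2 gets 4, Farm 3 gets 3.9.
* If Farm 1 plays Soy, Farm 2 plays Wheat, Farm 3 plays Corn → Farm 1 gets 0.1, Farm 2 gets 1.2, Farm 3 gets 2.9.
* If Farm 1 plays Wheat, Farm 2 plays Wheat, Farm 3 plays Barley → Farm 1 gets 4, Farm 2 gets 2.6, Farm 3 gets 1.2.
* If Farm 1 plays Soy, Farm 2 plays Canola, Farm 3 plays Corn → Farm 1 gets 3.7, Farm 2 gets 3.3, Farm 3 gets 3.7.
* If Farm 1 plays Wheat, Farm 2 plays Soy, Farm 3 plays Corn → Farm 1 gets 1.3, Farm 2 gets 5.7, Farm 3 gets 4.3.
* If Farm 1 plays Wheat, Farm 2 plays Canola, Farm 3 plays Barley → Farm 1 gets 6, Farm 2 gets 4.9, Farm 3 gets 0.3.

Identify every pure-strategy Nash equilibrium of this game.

Pure NE: (Wheat, Soy, Corn)

Farm 1 against (Soy, Barley): payoffs 2, 3.6 → best response Wheat.
Farm 1 against (Soy, Corn): payoffs 1, 1.3 → best response Wheat.
Farm 1 against (Wheat, Barley): payoffs 2.1, 4 → best response Wheat.
Farm 1 against (Wheat, Corn): payoffs 0.1, 2.5 → best response Wheat.
Farm 1 against (Canola, Barley): payoffs 0.2, 6 → best response Wheat.
Farm 1 against (Canola, Corn): payoffs 3.7, 2.4 → best response Soy.
Farm 2 against (Soy, Barley): payoffs 4.4, 1.1, 4 → best response Soy.
Farm 2 against (Soy, Corn): payoffs 1.9, 1.2, 3.3 → best response Canola.
Farm 2 against (Wheat, Barley): payoffs 3.2, 2.6, 4.9 → best response Canola.
Farm 2 against (Wheat, Corn): payoffs 5.7, 3.5, 4.8 → best response Soy.
Farm 3 against (Soy, Soy): payoffs 5.3, 1.3 → best response Barley.
Farm 3 against (Soy, Wheat): payoffs 2.5, 2.9 → best response Corn.
Farm 3 against (Soy, Canola): payoffs 3.9, 3.7 → best response Barley.
Farm 3 against (Wheat, Soy): payoffs 1.9, 4.3 → best response Corn.
Farm 3 against (Wheat, Wheat): payoffs 1.2, 4.6 → best response Corn.
Farm 3 against (Wheat, Canola): payoffs 0.3, 3.2 → best response Corn.
Mutual best responses: (Wheat, Soy, Corn).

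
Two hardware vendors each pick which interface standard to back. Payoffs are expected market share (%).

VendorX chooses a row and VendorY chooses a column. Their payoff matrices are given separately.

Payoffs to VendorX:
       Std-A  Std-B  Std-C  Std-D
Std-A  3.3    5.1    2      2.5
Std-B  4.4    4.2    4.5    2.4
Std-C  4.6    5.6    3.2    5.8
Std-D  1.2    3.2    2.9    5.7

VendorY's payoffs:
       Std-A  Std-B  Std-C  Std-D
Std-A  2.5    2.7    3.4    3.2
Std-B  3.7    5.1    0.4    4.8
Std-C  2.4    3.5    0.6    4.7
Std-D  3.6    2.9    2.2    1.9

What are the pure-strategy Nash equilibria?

Pure NE: (Std-C, Std-D)

(Std-A, Std-A): VendorX can switch to Std-B (3.3 → 4.4). Not NE.
(Std-A, Std-B): VendorX can switch to Std-C (5.1 → 5.6). Not NE.
(Std-A, Std-C): VendorX can switch to Std-B (2 → 4.5). Not NE.
(Std-A, Std-D): VendorX can switch to Std-C (2.5 → 5.8). Not NE.
(Std-B, Std-A): VendorX can switch to Std-C (4.4 → 4.6). Not NE.
(Std-B, Std-B): VendorX can switch to Std-A (4.2 → 5.1). Not NE.
(Std-B, Std-C): VendorY can switch to Std-A (0.4 → 3.7). Not NE.
(Std-B, Std-D): VendorX can switch to Std-A (2.4 → 2.5). Not NE.
(Std-C, Std-D): VendorX gets 5.8, best alternative 5.7; VendorY gets 4.7, best alternative 3.5. No profitable deviation — NE.
(The remaining 7 profiles each have a profitable deviation by the same check.)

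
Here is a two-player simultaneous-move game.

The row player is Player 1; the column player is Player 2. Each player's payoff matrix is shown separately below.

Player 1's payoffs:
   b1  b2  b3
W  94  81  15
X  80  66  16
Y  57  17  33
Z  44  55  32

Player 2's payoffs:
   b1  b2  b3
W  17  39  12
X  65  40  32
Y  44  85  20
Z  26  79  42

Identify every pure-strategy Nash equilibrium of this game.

For each strategy profile, look for a profitable unilateral deviation.
(W, b1): Player 2 can switch to b2 (17 → 39). Not NE.
(W, b2): Player 1 gets 81, best alternative 66; Player 2 gets 39, best alternative 17. No profitable deviation — NE.
(W, b3): Player 1 can switch to X (15 → 16). Not NE.
(X, b1): Player 1 can switch to W (80 → 94). Not NE.
(X, b2): Player 1 can switch to W (66 → 81). Not NE.
(X, b3): Player 1 can switch to Y (16 → 33). Not NE.
(Y, b1): Player 1 can switch to W (57 → 94). Not NE.
(The remaining 5 profiles each have a profitable deviation by the same check.)

Pure NE: (W, b2)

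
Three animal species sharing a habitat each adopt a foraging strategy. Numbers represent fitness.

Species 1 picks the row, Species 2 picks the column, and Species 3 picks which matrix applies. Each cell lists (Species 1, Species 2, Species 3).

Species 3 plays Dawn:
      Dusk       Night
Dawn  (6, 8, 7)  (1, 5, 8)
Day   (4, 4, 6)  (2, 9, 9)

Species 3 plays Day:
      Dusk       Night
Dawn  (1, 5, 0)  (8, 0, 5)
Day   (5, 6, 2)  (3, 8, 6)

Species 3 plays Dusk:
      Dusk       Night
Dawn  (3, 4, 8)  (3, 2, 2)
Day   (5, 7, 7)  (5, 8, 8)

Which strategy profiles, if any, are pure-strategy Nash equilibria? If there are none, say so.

Species 1 against (Dusk, Dawn): payoffs 6, 4 → best response Dawn.
Species 1 against (Dusk, Day): payoffs 1, 5 → best response Day.
Species 1 against (Dusk, Dusk): payoffs 3, 5 → best response Day.
Species 1 against (Night, Dawn): payoffs 1, 2 → best response Day.
Species 1 against (Night, Day): payoffs 8, 3 → best response Dawn.
Species 1 against (Night, Dusk): payoffs 3, 5 → best response Day.
Species 2 against (Dawn, Dawn): payoffs 8, 5 → best response Dusk.
Species 2 against (Dawn, Day): payoffs 5, 0 → best response Dusk.
Species 2 against (Dawn, Dusk): payoffs 4, 2 → best response Dusk.
Species 2 against (Day, Dawn): payoffs 4, 9 → best response Night.
Species 2 against (Day, Day): payoffs 6, 8 → best response Night.
Species 2 against (Day, Dusk): payoffs 7, 8 → best response Night.
Species 3 against (Dawn, Dusk): payoffs 7, 0, 8 → best response Dusk.
Species 3 against (Dawn, Night): payoffs 8, 5, 2 → best response Dawn.
Species 3 against (Day, Dusk): payoffs 6, 2, 7 → best response Dusk.
Species 3 against (Day, Night): payoffs 9, 6, 8 → best response Dawn.
Mutual best responses: (Day, Night, Dawn).

The unique pure-strategy Nash equilibrium is (Day, Night, Dawn).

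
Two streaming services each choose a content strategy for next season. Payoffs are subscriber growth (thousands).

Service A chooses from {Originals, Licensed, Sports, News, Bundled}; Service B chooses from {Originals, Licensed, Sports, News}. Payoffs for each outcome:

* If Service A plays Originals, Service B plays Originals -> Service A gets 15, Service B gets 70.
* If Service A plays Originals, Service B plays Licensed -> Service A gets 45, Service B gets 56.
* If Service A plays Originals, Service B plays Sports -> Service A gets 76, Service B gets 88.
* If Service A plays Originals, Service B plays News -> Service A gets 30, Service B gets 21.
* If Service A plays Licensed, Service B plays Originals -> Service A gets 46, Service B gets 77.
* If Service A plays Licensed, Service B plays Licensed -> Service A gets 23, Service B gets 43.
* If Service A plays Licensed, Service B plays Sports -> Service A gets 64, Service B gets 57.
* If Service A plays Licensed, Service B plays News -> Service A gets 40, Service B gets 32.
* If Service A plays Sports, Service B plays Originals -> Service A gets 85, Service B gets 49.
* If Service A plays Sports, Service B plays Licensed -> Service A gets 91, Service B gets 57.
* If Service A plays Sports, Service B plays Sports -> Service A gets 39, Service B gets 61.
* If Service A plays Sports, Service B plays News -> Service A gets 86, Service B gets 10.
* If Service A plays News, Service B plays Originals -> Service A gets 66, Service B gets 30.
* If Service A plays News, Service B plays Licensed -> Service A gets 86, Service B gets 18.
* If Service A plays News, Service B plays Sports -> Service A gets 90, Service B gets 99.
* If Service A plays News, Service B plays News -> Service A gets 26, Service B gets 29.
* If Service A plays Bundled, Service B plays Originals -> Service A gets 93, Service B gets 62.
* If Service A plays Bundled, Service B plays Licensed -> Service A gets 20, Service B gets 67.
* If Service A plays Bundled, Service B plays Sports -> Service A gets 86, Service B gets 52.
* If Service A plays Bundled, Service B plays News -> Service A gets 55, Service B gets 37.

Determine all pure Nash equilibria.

Pure NE: (News, Sports)

Service A against Originals: payoffs 15, 46, 85, 66, 93 → best response Bundled.
Service A against Licensed: payoffs 45, 23, 91, 86, 20 → best response Sports.
Service A against Sports: payoffs 76, 64, 39, 90, 86 → best response News.
Service A against News: payoffs 30, 40, 86, 26, 55 → best response Sports.
Service B against Originals: payoffs 70, 56, 88, 21 → best response Sports.
Service B against Licensed: payoffs 77, 43, 57, 32 → best response Originals.
Service B against Sports: payoffs 49, 57, 61, 10 → best response Sports.
Service B against News: payoffs 30, 18, 99, 29 → best response Sports.
Service B against Bundled: payoffs 62, 67, 52, 37 → best response Licensed.
Mutual best responses: (News, Sports).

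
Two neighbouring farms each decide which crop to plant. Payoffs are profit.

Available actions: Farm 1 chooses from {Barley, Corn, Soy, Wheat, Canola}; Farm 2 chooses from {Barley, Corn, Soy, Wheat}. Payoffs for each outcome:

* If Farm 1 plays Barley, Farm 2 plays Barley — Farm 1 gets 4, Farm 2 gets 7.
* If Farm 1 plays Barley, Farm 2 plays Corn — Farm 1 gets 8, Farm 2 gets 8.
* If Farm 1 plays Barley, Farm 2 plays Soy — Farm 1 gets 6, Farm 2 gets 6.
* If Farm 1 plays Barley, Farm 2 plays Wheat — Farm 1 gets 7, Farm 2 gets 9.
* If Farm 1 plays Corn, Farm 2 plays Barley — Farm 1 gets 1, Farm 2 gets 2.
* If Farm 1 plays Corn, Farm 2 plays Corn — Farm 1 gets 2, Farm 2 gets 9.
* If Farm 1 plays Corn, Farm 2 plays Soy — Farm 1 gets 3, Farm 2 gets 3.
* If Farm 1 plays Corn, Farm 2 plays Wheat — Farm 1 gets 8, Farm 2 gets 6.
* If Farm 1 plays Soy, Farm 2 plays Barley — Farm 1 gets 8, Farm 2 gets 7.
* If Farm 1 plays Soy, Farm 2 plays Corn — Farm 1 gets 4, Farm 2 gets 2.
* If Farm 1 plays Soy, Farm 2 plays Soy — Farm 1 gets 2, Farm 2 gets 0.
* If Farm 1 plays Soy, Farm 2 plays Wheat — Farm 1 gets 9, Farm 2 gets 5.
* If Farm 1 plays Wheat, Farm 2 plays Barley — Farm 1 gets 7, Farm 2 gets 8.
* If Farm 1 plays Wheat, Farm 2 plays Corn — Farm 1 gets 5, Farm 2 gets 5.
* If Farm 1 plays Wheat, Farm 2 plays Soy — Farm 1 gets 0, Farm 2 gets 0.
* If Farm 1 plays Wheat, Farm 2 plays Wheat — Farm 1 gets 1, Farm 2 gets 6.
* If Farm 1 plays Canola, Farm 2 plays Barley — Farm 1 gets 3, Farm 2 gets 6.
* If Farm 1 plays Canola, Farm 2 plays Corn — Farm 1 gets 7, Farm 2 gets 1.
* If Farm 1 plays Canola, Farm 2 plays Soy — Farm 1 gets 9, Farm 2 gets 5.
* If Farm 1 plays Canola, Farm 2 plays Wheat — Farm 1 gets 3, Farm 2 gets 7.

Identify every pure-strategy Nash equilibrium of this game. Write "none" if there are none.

(Soy, Barley)

Farm 1 against Barley: payoffs 4, 1, 8, 7, 3 → best response Soy.
Farm 1 against Corn: payoffs 8, 2, 4, 5, 7 → best response Barley.
Farm 1 against Soy: payoffs 6, 3, 2, 0, 9 → best response Canola.
Farm 1 against Wheat: payoffs 7, 8, 9, 1, 3 → best response Soy.
Farm 2 against Barley: payoffs 7, 8, 6, 9 → best response Wheat.
Farm 2 against Corn: payoffs 2, 9, 3, 6 → best response Corn.
Farm 2 against Soy: payoffs 7, 2, 0, 5 → best response Barley.
Farm 2 against Wheat: payoffs 8, 5, 0, 6 → best response Barley.
Farm 2 against Canola: payoffs 6, 1, 5, 7 → best response Wheat.
Mutual best responses: (Soy, Barley).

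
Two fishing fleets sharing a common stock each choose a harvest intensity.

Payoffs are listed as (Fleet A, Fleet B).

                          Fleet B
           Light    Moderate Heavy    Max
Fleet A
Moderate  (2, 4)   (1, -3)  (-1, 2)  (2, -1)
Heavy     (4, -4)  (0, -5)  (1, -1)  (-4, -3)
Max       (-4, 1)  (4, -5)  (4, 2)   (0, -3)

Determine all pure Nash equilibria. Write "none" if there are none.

The unique pure-strategy Nash equilibrium is (Max, Heavy).

Mark each player's best response to every combination of opponents' strategies; a profile where every player is best-responding is a pure Nash equilibrium.
Fleet A against Light: payoffs 2, 4, -4 → best response Heavy.
Fleet A against Moderate: payoffs 1, 0, 4 → best response Max.
Fleet A against Heavy: payoffs -1, 1, 4 → best response Max.
Fleet A against Max: payoffs 2, -4, 0 → best response Moderate.
Fleet B against Moderate: payoffs 4, -3, 2, -1 → best response Light.
Fleet B against Heavy: payoffs -4, -5, -1, -3 → best response Heavy.
Fleet B against Max: payoffs 1, -5, 2, -3 → best response Heavy.
Mutual best responses: (Max, Heavy).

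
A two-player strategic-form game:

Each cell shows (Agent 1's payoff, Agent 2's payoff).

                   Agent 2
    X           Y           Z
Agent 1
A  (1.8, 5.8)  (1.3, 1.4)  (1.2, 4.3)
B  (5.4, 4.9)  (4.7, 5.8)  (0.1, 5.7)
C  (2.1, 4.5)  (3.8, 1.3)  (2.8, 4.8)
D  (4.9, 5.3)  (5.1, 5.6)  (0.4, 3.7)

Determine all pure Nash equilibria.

(C, Z) and (D, Y)

(A, X): Agent 1 can switch to B (1.8 → 5.4). Not NE.
(A, Y): Agent 1 can switch to B (1.3 → 4.7). Not NE.
(A, Z): Agent 1 can switch to C (1.2 → 2.8). Not NE.
(B, X): Agent 2 can switch to Y (4.9 → 5.8). Not NE.
(B, Y): Agent 1 can switch to D (4.7 → 5.1). Not NE.
(B, Z): Agent 1 can switch to A (0.1 → 1.2). Not NE.
(C, X): Agent 1 can switch to B (2.1 → 5.4). Not NE.
(C, Y): Agent 1 can switch to B (3.8 → 4.7). Not NE.
(C, Z): Agent 1 gets 2.8, best alternative 1.2; Agent 2 gets 4.8, best alternative 4.5. No profitable deviation — NE.
(D, X): Agent 1 can switch to B (4.9 → 5.4). Not NE.
(D, Y): Agent 1 gets 5.1, best alternative 4.7; Agent 2 gets 5.6, best alternative 5.3. No profitable deviation — NE.
(D, Z): Agent 1 can switch to A (0.4 → 1.2). Not NE.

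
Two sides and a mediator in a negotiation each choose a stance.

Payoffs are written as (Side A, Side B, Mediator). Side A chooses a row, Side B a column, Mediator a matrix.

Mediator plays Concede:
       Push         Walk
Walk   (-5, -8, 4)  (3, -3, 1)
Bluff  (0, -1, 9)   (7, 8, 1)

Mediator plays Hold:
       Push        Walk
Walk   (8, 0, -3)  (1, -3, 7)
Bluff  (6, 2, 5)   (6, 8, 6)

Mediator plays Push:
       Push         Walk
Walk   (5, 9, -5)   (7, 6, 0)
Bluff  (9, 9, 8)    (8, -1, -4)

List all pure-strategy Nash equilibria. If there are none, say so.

The unique pure-strategy Nash equilibrium is (Bluff, Walk, Hold).

For each player, find the best response to each opponent profile; mutual best responses are the pure NE.
Side A against (Push, Concede): payoffs -5, 0 → best response Bluff.
Side A against (Push, Hold): payoffs 8, 6 → best response Walk.
Side A against (Push, Push): payoffs 5, 9 → best response Bluff.
Side A against (Walk, Concede): payoffs 3, 7 → best response Bluff.
Side A against (Walk, Hold): payoffs 1, 6 → best response Bluff.
Side A against (Walk, Push): payoffs 7, 8 → best response Bluff.
Side B against (Walk, Concede): payoffs -8, -3 → best response Walk.
Side B against (Walk, Hold): payoffs 0, -3 → best response Push.
Side B against (Walk, Push): payoffs 9, 6 → best response Push.
Side B against (Bluff, Concede): payoffs -1, 8 → best response Walk.
Side B against (Bluff, Hold): payoffs 2, 8 → best response Walk.
Side B against (Bluff, Push): payoffs 9, -1 → best response Push.
Mediator against (Walk, Push): payoffs 4, -3, -5 → best response Concede.
Mediator against (Walk, Walk): payoffs 1, 7, 0 → best response Hold.
Mediator against (Bluff, Push): payoffs 9, 5, 8 → best response Concede.
Mediator against (Bluff, Walk): payoffs 1, 6, -4 → best response Hold.
Mutual best responses: (Bluff, Walk, Hold).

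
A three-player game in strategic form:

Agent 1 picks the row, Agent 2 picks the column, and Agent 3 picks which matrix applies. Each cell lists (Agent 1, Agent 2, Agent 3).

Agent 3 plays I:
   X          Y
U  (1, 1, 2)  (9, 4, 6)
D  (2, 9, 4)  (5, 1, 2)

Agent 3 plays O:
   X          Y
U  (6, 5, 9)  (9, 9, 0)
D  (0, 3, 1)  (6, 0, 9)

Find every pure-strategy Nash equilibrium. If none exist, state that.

Pure-strategy Nash equilibria: (U, Y, I) and (D, X, I)

(U, X, I): Agent 1 can switch to D (1 → 2). Not NE.
(U, X, O): Agent 2 can switch to Y (5 → 9). Not NE.
(U, Y, I): Agent 1 gets 9, best alternative 5; Agent 2 gets 4, best alternative 1; Agent 3 gets 6, best alternative 0. No profitable deviation — NE.
(U, Y, O): Agent 3 can switch to I (0 → 6). Not NE.
(D, X, I): Agent 1 gets 2, best alternative 1; Agent 2 gets 9, best alternative 1; Agent 3 gets 4, best alternative 1. No profitable deviation — NE.
(D, X, O): Agent 1 can switch to U (0 → 6). Not NE.
(D, Y, I): Agent 1 can switch to U (5 → 9). Not NE.
(D, Y, O): Agent 1 can switch to U (6 → 9). Not NE.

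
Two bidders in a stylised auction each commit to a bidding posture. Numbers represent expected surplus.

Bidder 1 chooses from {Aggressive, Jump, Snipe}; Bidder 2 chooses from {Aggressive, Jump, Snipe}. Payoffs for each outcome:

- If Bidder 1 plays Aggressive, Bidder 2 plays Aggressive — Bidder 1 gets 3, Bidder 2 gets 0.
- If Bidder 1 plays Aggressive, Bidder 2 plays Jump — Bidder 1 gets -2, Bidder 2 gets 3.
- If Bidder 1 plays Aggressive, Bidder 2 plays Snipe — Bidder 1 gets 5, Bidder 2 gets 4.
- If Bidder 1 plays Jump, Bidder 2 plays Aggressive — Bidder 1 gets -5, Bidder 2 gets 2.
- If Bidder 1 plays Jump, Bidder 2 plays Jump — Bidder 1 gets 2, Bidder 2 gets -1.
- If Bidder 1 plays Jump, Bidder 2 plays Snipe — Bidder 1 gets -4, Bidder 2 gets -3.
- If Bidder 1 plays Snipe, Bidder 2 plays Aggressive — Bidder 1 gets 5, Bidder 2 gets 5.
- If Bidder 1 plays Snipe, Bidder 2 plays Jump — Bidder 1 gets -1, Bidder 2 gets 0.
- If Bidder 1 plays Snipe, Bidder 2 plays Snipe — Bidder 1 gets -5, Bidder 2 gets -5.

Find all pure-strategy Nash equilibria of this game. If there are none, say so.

(Aggressive, Aggressive): Bidder 1 can switch to Snipe (3 → 5). Not NE.
(Aggressive, Jump): Bidder 1 can switch to Jump (-2 → 2). Not NE.
(Aggressive, Snipe): Bidder 1 gets 5, best alternative -4; Bidder 2 gets 4, best alternative 3. No profitable deviation — NE.
(Jump, Aggressive): Bidder 1 can switch to Aggressive (-5 → 3). Not NE.
(Jump, Jump): Bidder 2 can switch to Aggressive (-1 → 2). Not NE.
(Jump, Snipe): Bidder 1 can switch to Aggressive (-4 → 5). Not NE.
(Snipe, Aggressive): Bidder 1 gets 5, best alternative 3; Bidder 2 gets 5, best alternative 0. No profitable deviation — NE.
(Snipe, Jump): Bidder 1 can switch to Jump (-1 → 2). Not NE.
(Snipe, Snipe): Bidder 1 can switch to Aggressive (-5 → 5). Not NE.

(Aggressive, Snipe), (Snipe, Aggressive)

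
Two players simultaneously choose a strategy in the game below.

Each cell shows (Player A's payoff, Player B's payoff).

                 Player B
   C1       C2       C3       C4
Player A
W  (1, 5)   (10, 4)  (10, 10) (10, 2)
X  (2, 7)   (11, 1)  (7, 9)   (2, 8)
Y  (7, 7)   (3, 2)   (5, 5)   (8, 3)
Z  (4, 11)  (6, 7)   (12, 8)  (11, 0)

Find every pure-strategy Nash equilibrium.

(Y, C1)

(W, C1): Player A can switch to X (1 → 2). Not NE.
(W, C2): Player A can switch to X (10 → 11). Not NE.
(W, C3): Player A can switch to Z (10 → 12). Not NE.
(W, C4): Player A can switch to Z (10 → 11). Not NE.
(X, C1): Player A can switch to Y (2 → 7). Not NE.
(X, C2): Player B can switch to C1 (1 → 7). Not NE.
(X, C3): Player A can switch to W (7 → 10). Not NE.
(X, C4): Player A can switch to W (2 → 10). Not NE.
(Y, C1): Player A gets 7, best alternative 4; Player B gets 7, best alternative 5. No profitable deviation — NE.
(Y, C2): Player A can switch to W (3 → 10). Not NE.
(Y, C3): Player A can switch to W (5 → 10). Not NE.
(The remaining 5 profiles each have a profitable deviation by the same check.)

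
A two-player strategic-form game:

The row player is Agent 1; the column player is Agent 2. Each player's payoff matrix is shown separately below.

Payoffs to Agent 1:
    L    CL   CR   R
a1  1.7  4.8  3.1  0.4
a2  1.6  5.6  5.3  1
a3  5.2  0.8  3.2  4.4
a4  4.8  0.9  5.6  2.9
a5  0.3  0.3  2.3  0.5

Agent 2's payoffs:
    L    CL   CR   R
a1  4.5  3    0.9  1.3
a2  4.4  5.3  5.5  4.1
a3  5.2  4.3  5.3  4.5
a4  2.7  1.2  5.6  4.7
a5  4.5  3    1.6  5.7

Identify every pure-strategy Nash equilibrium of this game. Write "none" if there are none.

(a1, L): Agent 1 can switch to a3 (1.7 → 5.2). Not NE.
(a1, CL): Agent 1 can switch to a2 (4.8 → 5.6). Not NE.
(a1, CR): Agent 1 can switch to a2 (3.1 → 5.3). Not NE.
(a1, R): Agent 1 can switch to a2 (0.4 → 1). Not NE.
(a2, L): Agent 1 can switch to a1 (1.6 → 1.7). Not NE.
(a2, CL): Agent 2 can switch to CR (5.3 → 5.5). Not NE.
(a4, CR): Agent 1 gets 5.6, best alternative 5.3; Agent 2 gets 5.6, best alternative 4.7. No profitable deviation — NE.
(The remaining 13 profiles each have a profitable deviation by the same check.)

Pure NE: (a4, CR)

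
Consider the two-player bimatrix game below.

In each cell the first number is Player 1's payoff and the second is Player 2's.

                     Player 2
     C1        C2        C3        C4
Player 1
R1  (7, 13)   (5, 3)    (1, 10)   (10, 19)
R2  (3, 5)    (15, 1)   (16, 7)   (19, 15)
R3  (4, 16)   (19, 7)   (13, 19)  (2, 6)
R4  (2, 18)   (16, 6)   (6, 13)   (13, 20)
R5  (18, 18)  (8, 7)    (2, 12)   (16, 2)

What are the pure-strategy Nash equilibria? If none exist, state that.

(R1, C1): Player 1 can switch to R5 (7 → 18). Not NE.
(R1, C2): Player 1 can switch to R2 (5 → 15). Not NE.
(R1, C3): Player 1 can switch to R2 (1 → 16). Not NE.
(R1, C4): Player 1 can switch to R2 (10 → 19). Not NE.
(R2, C1): Player 1 can switch to R1 (3 → 7). Not NE.
(R2, C2): Player 1 can switch to R3 (15 → 19). Not NE.
(R2, C3): Player 2 can switch to C4 (7 → 15). Not NE.
(R2, C4): Player 1 gets 19, best alternative 16; Player 2 gets 15, best alternative 7. No profitable deviation — NE.
(R3, C1): Player 1 can switch to R1 (4 → 7). Not NE.
(R3, C2): Player 2 can switch to C1 (7 → 16). Not NE.
(R3, C3): Player 1 can switch to R2 (13 → 16). Not NE.
(R3, C4): Player 1 can switch to R1 (2 → 10). Not NE.
(R4, C1): Player 1 can switch to R1 (2 → 7). Not NE.
(R5, C1): Player 1 gets 18, best alternative 7; Player 2 gets 18, best alternative 12. No profitable deviation — NE.
(The remaining 6 profiles each have a profitable deviation by the same check.)

(R2, C4), (R5, C1)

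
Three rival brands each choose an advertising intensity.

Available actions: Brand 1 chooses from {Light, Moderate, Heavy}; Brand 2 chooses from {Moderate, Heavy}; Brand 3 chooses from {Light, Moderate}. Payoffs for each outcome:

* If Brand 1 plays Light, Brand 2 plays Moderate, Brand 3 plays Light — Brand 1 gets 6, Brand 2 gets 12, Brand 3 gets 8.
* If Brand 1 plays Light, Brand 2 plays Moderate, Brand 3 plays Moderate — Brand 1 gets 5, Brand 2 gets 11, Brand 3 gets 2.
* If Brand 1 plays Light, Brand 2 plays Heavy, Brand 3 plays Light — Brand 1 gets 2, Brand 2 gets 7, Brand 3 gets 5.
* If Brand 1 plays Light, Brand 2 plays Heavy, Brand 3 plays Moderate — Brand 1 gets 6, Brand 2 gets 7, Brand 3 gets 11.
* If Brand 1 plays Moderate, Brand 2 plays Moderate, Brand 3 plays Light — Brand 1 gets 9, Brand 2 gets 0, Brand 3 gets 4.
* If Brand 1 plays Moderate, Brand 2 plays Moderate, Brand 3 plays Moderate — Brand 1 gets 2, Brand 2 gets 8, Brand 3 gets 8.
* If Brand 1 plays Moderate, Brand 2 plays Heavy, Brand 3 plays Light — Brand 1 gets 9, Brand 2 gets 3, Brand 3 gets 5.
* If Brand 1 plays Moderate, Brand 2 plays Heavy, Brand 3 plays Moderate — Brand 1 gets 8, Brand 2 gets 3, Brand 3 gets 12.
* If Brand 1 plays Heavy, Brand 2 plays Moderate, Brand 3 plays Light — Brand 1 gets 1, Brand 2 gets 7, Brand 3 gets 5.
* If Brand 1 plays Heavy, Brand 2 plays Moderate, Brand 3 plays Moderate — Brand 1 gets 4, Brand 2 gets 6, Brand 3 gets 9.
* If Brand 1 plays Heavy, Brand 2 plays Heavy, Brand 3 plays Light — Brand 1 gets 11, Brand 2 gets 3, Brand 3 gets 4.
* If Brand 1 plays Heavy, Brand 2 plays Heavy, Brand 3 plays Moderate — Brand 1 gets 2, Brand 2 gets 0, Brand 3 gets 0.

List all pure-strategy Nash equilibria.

Brand 1 against (Moderate, Light): payoffs 6, 9, 1 → best response Moderate.
Brand 1 against (Moderate, Moderate): payoffs 5, 2, 4 → best response Light.
Brand 1 against (Heavy, Light): payoffs 2, 9, 11 → best response Heavy.
Brand 1 against (Heavy, Moderate): payoffs 6, 8, 2 → best response Moderate.
Brand 2 against (Light, Light): payoffs 12, 7 → best response Moderate.
Brand 2 against (Light, Moderate): payoffs 11, 7 → best response Moderate.
Brand 2 against (Moderate, Light): payoffs 0, 3 → best response Heavy.
Brand 2 against (Moderate, Moderate): payoffs 8, 3 → best response Moderate.
Brand 2 against (Heavy, Light): payoffs 7, 3 → best response Moderate.
Brand 2 against (Heavy, Moderate): payoffs 6, 0 → best response Moderate.
Brand 3 against (Light, Moderate): payoffs 8, 2 → best response Light.
Brand 3 against (Light, Heavy): payoffs 5, 11 → best response Moderate.
Brand 3 against (Moderate, Moderate): payoffs 4, 8 → best response Moderate.
Brand 3 against (Moderate, Heavy): payoffs 5, 12 → best response Moderate.
Brand 3 against (Heavy, Moderate): payoffs 5, 9 → best response Moderate.
Brand 3 against (Heavy, Heavy): payoffs 4, 0 → best response Light.
No profile is a mutual best response for all players.

none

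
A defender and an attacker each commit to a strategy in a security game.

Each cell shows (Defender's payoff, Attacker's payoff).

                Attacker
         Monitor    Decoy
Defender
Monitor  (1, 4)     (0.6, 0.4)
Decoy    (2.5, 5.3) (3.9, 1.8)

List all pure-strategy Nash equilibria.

The unique pure-strategy Nash equilibrium is (Decoy, Monitor).

(Monitor, Monitor): Defender can switch to Decoy (1 → 2.5). Not NE.
(Monitor, Decoy): Defender can switch to Decoy (0.6 → 3.9). Not NE.
(Decoy, Monitor): Defender gets 2.5, best alternative 1; Attacker gets 5.3, best alternative 1.8. No profitable deviation — NE.
(Decoy, Decoy): Attacker can switch to Monitor (1.8 → 5.3). Not NE.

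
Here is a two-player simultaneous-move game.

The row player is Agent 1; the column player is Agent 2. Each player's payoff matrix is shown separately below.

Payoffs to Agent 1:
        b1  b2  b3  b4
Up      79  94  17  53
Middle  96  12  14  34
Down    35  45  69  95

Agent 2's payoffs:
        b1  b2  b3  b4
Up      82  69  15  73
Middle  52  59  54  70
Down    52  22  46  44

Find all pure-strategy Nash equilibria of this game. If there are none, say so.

(Up, b1): Agent 1 can switch to Middle (79 → 96). Not NE.
(Up, b2): Agent 2 can switch to b1 (69 → 82). Not NE.
(Up, b3): Agent 1 can switch to Down (17 → 69). Not NE.
(Up, b4): Agent 1 can switch to Down (53 → 95). Not NE.
(Middle, b1): Agent 2 can switch to b2 (52 → 59). Not NE.
(Middle, b2): Agent 1 can switch to Up (12 → 94). Not NE.
(Middle, b3): Agent 1 can switch to Up (14 → 17). Not NE.
(Middle, b4): Agent 1 can switch to Up (34 → 53). Not NE.
(The remaining 4 profiles each have a profitable deviation by the same check.)

This game has no pure Nash equilibrium.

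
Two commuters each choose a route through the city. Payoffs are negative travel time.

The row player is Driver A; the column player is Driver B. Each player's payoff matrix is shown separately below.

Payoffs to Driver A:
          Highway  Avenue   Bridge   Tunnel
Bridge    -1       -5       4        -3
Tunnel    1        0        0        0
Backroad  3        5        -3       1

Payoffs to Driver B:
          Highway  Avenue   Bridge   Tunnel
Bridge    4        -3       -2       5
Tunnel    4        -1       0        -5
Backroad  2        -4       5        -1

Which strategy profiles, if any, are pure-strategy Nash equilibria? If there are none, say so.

Driver A against Highway: payoffs -1, 1, 3 → best response Backroad.
Driver A against Avenue: payoffs -5, 0, 5 → best response Backroad.
Driver A against Bridge: payoffs 4, 0, -3 → best response Bridge.
Driver A against Tunnel: payoffs -3, 0, 1 → best response Backroad.
Driver B against Bridge: payoffs 4, -3, -2, 5 → best response Tunnel.
Driver B against Tunnel: payoffs 4, -1, 0, -5 → best response Highway.
Driver B against Backroad: payoffs 2, -4, 5, -1 → best response Bridge.
No profile is a mutual best response for all players.

No pure-strategy Nash equilibrium.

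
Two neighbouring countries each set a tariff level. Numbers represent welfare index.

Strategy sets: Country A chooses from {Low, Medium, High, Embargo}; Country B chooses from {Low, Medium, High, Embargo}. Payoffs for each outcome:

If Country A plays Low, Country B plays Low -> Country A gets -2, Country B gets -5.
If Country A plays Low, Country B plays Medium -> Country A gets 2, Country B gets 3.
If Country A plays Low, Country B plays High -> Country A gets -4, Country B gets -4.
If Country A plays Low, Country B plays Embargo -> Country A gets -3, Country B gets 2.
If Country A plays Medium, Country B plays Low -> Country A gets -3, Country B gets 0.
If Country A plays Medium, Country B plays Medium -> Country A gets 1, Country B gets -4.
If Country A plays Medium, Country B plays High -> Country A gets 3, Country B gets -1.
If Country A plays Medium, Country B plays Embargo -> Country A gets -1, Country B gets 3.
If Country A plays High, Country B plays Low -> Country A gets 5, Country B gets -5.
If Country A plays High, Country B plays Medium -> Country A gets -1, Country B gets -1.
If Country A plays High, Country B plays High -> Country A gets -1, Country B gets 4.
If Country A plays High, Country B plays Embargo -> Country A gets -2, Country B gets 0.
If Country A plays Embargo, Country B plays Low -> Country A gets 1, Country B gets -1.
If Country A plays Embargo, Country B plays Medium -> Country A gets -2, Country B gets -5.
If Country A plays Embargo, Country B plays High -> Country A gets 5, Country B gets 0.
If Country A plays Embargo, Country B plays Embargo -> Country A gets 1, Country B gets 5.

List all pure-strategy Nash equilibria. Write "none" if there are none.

(Low, Medium), (Embargo, Embargo)

(Low, Low): Country A can switch to High (-2 → 5). Not NE.
(Low, Medium): Country A gets 2, best alternative 1; Country B gets 3, best alternative 2. No profitable deviation — NE.
(Low, High): Country A can switch to Medium (-4 → 3). Not NE.
(Low, Embargo): Country A can switch to Medium (-3 → -1). Not NE.
(Medium, Low): Country A can switch to Low (-3 → -2). Not NE.
(Medium, Medium): Country A can switch to Low (1 → 2). Not NE.
(Medium, High): Country A can switch to Embargo (3 → 5). Not NE.
(Medium, Embargo): Country A can switch to Embargo (-1 → 1). Not NE.
(High, Low): Country B can switch to Medium (-5 → -1). Not NE.
(High, Medium): Country A can switch to Low (-1 → 2). Not NE.
(High, High): Country A can switch to Medium (-1 → 3). Not NE.
(High, Embargo): Country A can switch to Medium (-2 → -1). Not NE.
(Embargo, Low): Country A can switch to High (1 → 5). Not NE.
(Embargo, Embargo): Country A gets 1, best alternative -1; Country B gets 5, best alternative 0. No profitable deviation — NE.
(The remaining 2 profiles each have a profitable deviation by the same check.)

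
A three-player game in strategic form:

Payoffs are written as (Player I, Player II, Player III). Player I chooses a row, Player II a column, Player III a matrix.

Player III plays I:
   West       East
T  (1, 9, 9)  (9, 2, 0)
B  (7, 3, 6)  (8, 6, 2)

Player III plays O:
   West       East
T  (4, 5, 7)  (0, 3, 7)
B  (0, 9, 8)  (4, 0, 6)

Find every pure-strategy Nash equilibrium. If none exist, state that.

(T, West, I): Player I can switch to B (1 → 7). Not NE.
(T, West, O): Player III can switch to I (7 → 9). Not NE.
(T, East, I): Player II can switch to West (2 → 9). Not NE.
(T, East, O): Player I can switch to B (0 → 4). Not NE.
(B, West, I): Player II can switch to East (3 → 6). Not NE.
(B, West, O): Player I can switch to T (0 → 4). Not NE.
(B, East, I): Player I can switch to T (8 → 9). Not NE.
(B, East, O): Player II can switch to West (0 → 9). Not NE.

This game has no pure Nash equilibrium.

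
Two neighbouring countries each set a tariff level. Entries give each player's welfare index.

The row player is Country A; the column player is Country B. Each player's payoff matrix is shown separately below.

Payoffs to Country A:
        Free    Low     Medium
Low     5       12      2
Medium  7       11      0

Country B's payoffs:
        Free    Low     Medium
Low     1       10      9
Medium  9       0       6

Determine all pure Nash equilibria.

(Low, Low) and (Medium, Free)

(Low, Free): Country A can switch to Medium (5 → 7). Not NE.
(Low, Low): Country A gets 12, best alternative 11; Country B gets 10, best alternative 9. No profitable deviation — NE.
(Low, Medium): Country B can switch to Low (9 → 10). Not NE.
(Medium, Free): Country A gets 7, best alternative 5; Country B gets 9, best alternative 6. No profitable deviation — NE.
(Medium, Low): Country A can switch to Low (11 → 12). Not NE.
(Medium, Medium): Country A can switch to Low (0 → 2). Not NE.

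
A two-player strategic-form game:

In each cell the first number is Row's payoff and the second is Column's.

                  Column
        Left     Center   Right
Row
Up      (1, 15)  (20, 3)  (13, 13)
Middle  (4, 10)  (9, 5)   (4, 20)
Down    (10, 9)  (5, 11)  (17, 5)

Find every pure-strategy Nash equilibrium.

(Up, Left): Row can switch to Middle (1 → 4). Not NE.
(Up, Center): Column can switch to Left (3 → 15). Not NE.
(Up, Right): Row can switch to Down (13 → 17). Not NE.
(Middle, Left): Row can switch to Down (4 → 10). Not NE.
(Middle, Center): Row can switch to Up (9 → 20). Not NE.
(Middle, Right): Row can switch to Up (4 → 13). Not NE.
(The remaining 3 profiles each have a profitable deviation by the same check.)

No pure-strategy Nash equilibrium.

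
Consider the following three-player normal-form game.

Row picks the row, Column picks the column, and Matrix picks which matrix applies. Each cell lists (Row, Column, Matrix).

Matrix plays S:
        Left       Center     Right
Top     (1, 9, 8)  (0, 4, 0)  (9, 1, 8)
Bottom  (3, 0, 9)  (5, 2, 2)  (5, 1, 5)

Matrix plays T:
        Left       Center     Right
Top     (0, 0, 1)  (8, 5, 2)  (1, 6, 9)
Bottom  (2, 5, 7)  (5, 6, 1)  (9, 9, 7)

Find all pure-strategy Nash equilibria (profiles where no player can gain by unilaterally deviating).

Row against (Left, S): payoffs 1, 3 → best response Bottom.
Row against (Left, T): payoffs 0, 2 → best response Bottom.
Row against (Center, S): payoffs 0, 5 → best response Bottom.
Row against (Center, T): payoffs 8, 5 → best response Top.
Row against (Right, S): payoffs 9, 5 → best response Top.
Row against (Right, T): payoffs 1, 9 → best response Bottom.
Column against (Top, S): payoffs 9, 4, 1 → best response Left.
Column against (Top, T): payoffs 0, 5, 6 → best response Right.
Column against (Bottom, S): payoffs 0, 2, 1 → best response Center.
Column against (Bottom, T): payoffs 5, 6, 9 → best response Right.
Matrix against (Top, Left): payoffs 8, 1 → best response S.
Matrix against (Top, Center): payoffs 0, 2 → best response T.
Matrix against (Top, Right): payoffs 8, 9 → best response T.
Matrix against (Bottom, Left): payoffs 9, 7 → best response S.
Matrix against (Bottom, Center): payoffs 2, 1 → best response S.
Matrix against (Bottom, Right): payoffs 5, 7 → best response T.
Mutual best responses: (Bottom, Center, S); (Bottom, Right, T).

(Bottom, Center, S), (Bottom, Right, T)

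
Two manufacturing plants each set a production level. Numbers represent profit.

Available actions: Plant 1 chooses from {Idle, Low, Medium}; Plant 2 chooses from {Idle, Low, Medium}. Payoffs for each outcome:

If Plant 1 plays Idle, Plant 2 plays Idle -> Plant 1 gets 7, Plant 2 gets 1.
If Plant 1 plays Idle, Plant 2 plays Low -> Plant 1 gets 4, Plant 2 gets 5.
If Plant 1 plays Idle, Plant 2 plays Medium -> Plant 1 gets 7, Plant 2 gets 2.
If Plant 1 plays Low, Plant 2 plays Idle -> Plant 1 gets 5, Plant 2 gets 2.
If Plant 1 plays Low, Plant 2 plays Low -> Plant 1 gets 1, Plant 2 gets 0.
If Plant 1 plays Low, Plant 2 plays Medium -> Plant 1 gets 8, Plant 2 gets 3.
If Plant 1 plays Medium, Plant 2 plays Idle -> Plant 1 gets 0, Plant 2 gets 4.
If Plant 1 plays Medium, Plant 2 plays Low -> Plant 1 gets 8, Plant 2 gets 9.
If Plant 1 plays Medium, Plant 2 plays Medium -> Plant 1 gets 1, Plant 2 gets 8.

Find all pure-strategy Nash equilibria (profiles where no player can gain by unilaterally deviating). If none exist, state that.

Check each profile: it is a Nash equilibrium iff no player can strictly gain by switching unilaterally.
(Idle, Idle): Plant 2 can switch to Low (1 → 5). Not NE.
(Idle, Low): Plant 1 can switch to Medium (4 → 8). Not NE.
(Idle, Medium): Plant 1 can switch to Low (7 → 8). Not NE.
(Low, Idle): Plant 1 can switch to Idle (5 → 7). Not NE.
(Low, Low): Plant 1 can switch to Idle (1 → 4). Not NE.
(Low, Medium): Plant 1 gets 8, best alternative 7; Plant 2 gets 3, best alternative 2. No profitable deviation — NE.
(Medium, Idle): Plant 1 can switch to Idle (0 → 7). Not NE.
(Medium, Low): Plant 1 gets 8, best alternative 4; Plant 2 gets 9, best alternative 8. No profitable deviation — NE.
(The remaining 1 profile has a profitable deviation by the same check.)

The pure Nash equilibria are (Low, Medium); (Medium, Low).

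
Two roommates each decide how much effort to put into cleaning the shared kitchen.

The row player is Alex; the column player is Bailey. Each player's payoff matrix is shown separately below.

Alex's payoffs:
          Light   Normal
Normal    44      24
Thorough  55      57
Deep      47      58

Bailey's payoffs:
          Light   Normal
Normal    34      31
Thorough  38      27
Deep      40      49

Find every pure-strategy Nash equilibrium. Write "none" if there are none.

(Normal, Light): Alex can switch to Thorough (44 → 55). Not NE.
(Normal, Normal): Alex can switch to Thorough (24 → 57). Not NE.
(Thorough, Light): Alex gets 55, best alternative 47; Bailey gets 38, best alternative 27. No profitable deviation — NE.
(Thorough, Normal): Alex can switch to Deep (57 → 58). Not NE.
(Deep, Light): Alex can switch to Thorough (47 → 55). Not NE.
(Deep, Normal): Alex gets 58, best alternative 57; Bailey gets 49, best alternative 40. No profitable deviation — NE.

(Thorough, Light) and (Deep, Normal)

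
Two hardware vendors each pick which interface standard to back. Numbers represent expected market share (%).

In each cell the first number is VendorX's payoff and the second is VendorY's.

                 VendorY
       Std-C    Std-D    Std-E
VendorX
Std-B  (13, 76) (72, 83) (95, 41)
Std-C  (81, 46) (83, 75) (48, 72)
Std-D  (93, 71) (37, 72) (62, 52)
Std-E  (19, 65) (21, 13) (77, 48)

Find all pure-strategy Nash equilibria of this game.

For each player, find the best response to each opponent profile; mutual best responses are the pure NE.
VendorX against Std-C: payoffs 13, 81, 93, 19 → best response Std-D.
VendorX against Std-D: payoffs 72, 83, 37, 21 → best response Std-C.
VendorX against Std-E: payoffs 95, 48, 62, 77 → best response Std-B.
VendorY against Std-B: payoffs 76, 83, 41 → best response Std-D.
VendorY against Std-C: payoffs 46, 75, 72 → best response Std-D.
VendorY against Std-D: payoffs 71, 72, 52 → best response Std-D.
VendorY against Std-E: payoffs 65, 13, 48 → best response Std-C.
Mutual best responses: (Std-C, Std-D).

The unique pure-strategy Nash equilibrium is (Std-C, Std-D).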